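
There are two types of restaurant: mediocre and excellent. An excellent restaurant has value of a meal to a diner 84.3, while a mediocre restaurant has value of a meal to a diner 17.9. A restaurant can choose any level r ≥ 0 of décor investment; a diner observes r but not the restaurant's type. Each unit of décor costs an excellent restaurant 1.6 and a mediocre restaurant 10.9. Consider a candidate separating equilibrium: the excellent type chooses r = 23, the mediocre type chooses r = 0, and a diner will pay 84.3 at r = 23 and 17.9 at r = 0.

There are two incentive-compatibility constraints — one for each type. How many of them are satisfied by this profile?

Excellent type: signal → 84.3 − 1.6 × 23 = 47.5; deviate to 0 → 17.9. IC holds (47.5 ≥ 17.9).
Mediocre type: stay at 0 → 17.9; mimic → 84.3 − 10.9 × 23 = -166.4. IC holds (17.9 ≥ -166.4).
2 of 2 constraints hold, so this is a separating equilibrium.

2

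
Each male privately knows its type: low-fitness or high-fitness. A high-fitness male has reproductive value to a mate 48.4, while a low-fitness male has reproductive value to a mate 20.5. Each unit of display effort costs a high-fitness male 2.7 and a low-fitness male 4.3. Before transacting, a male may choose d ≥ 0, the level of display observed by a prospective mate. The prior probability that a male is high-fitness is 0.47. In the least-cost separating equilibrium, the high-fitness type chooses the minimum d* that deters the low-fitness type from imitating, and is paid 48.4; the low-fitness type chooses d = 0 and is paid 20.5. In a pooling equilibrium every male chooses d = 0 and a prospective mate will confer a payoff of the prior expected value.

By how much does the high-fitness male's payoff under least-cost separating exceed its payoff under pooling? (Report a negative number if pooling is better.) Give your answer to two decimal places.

-2.73

Least-cost separating signal: d* solves 20.5 = 48.4 − 4.3·d*, so d* = (48.4 − 20.5)/4.3 ≈ 6.4884.
High-fitness type's separating payoff: 48.4 − 2.7 × d* = 48.4 − 2.7 × (48.4 − 20.5)/4.3 = 48.4 − 75.33/4.3 ≈ 30.8814.
Pooling payoff: 0.47 × 48.4 + 0.53 × 20.5 = 33.613.
Difference: 30.8814 − 33.613 = -2.7316, i.e. -2.73 to two decimal places.
The high-fitness type would prefer the pooling outcome.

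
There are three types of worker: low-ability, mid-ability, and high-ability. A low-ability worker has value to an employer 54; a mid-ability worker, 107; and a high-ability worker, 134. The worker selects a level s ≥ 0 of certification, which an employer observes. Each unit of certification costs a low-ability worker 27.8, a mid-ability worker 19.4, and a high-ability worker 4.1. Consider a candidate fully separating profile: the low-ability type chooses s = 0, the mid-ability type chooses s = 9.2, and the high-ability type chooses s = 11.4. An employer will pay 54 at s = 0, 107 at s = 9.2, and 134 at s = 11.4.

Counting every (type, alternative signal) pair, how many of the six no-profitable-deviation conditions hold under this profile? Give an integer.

5

Mid-ability (own payoff 107 − 19.4×9.2 = -71.48): to s=0 gives 54 → profitable ✗; to s=11.4 gives 134 − 19.4×11.4 = -87.16 → no gain ✓.
High-ability (own payoff 134 − 4.1×11.4 = 87.26): to s=0 gives 54 → no gain ✓; to s=9.2 gives 107 − 4.1×9.2 = 69.28 → no gain ✓.
Low-ability (own payoff 54): to s=9.2 gives 107 − 27.8×9.2 = -148.76 → no gain ✓; to s=11.4 gives 134 − 27.8×11.4 = -182.92 → no gain ✓.
5 of the 6 constraints hold; not an equilibrium.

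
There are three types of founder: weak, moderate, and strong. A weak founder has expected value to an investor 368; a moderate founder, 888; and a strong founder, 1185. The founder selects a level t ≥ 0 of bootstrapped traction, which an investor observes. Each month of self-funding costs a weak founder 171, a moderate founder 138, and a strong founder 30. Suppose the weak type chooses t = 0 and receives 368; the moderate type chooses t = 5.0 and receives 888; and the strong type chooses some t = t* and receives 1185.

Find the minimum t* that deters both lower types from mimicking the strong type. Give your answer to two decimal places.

7.15

Weak type (on-path payoff 368) won't mimic when 368 ≥ 1185 − 171·t*, i.e. t* ≥ 4.78.
Moderate type (on-path payoff 888 − 138×5.0 = 198) won't mimic when 198 ≥ 1185 − 138·t*, i.e. t* ≥ 7.15.
Both must hold, so t* = max(4.78, 7.15) = 7.15. The moderate type's constraint binds.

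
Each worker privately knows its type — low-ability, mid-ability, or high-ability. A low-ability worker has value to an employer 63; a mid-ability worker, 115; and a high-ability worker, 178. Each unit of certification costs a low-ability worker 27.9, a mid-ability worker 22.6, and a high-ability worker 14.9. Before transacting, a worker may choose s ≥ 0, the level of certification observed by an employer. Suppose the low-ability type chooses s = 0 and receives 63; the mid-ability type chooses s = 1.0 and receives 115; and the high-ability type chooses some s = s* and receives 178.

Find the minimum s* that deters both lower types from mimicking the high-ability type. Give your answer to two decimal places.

4.12

Mid-ability type (on-path payoff 115 − 22.6×1.0 = 92.4) won't mimic when 92.4 ≥ 178 − 22.6·s*, i.e. s* ≥ 3.79.
Low-ability type (on-path payoff 63) won't mimic when 63 ≥ 178 − 27.9·s*, i.e. s* ≥ 4.12.
Both must hold, so s* = max(4.12, 3.79) = 4.12. The low-ability type's constraint binds.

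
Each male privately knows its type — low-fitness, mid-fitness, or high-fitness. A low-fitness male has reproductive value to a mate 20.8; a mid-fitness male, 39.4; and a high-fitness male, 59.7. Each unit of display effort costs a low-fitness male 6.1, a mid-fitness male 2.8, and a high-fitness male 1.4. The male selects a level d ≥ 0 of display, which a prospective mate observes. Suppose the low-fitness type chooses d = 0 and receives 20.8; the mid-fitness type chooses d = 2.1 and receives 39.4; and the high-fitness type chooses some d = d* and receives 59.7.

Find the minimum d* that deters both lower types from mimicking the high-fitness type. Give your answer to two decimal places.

9.35

Low-fitness type (on-path payoff 20.8) won't mimic when 20.8 ≥ 59.7 − 6.1·d*, i.e. d* ≥ 6.38.
Mid-fitness type (on-path payoff 39.4 − 2.8×2.1 = 33.52) won't mimic when 33.52 ≥ 59.7 − 2.8·d*, i.e. d* ≥ 9.35.
Both must hold, so d* = max(6.38, 9.35) = 9.35. The mid-fitness type's constraint binds.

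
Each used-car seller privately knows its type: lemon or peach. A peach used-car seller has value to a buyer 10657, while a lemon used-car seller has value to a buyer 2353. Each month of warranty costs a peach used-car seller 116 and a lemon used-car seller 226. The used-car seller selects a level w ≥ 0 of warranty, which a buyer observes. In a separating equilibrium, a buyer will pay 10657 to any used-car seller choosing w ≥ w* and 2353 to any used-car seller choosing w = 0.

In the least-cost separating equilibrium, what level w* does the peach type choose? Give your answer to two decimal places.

A lemon used-car seller choosing w = 0 receives 2353.
Imitating at w* instead would pay 10657 at cost 226·w*, netting 10657 − 226·w*.
Indifference: 2353 = 10657 − 226·w*, so w* = (10657 − 2353) / 226 ≈ 36.74.
At w* the lemon type's incentive constraint just binds; the peach type strictly prefers w* since its per-unit cost is lower.

36.74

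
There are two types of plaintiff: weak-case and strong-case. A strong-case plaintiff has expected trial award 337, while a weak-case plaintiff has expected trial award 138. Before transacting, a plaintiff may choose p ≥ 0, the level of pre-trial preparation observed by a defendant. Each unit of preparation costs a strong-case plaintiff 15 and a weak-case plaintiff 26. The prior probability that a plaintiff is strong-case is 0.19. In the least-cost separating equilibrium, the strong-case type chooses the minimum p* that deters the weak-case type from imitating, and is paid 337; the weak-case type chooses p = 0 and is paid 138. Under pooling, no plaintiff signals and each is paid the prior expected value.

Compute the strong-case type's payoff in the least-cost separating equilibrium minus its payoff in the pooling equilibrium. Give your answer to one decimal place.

Least-cost separating signal: p* solves 138 = 337 − 26·p*, so p* = (337 − 138)/26 ≈ 7.6538.
Strong-case type's separating payoff: 337 − 15 × p* = 337 − 15 × (337 − 138)/26 = 337 − 2985/26 ≈ 222.192.
Pooling payoff: 0.19 × 337 + 0.81 × 138 = 175.81.
Difference: 222.192 − 175.81 = 46.382, i.e. 46.4 to one decimal place.
The strong-case type prefers to separate.

46.4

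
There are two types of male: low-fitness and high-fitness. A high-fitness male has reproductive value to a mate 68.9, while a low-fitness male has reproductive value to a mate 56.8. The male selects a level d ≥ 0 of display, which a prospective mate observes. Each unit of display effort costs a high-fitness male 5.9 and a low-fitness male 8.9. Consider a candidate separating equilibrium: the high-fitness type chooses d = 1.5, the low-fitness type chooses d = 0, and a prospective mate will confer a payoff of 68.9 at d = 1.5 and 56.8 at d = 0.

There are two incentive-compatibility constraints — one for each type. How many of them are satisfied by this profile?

2

High-fitness type: signal → 68.9 − 5.9 × 1.5 = 60.05; deviate to 0 → 56.8. IC holds (60.05 ≥ 56.8).
Low-fitness type: stay at 0 → 56.8; mimic → 68.9 − 8.9 × 1.5 = 55.55. IC holds (56.8 ≥ 55.55).
2 of 2 constraints hold, so this is a separating equilibrium.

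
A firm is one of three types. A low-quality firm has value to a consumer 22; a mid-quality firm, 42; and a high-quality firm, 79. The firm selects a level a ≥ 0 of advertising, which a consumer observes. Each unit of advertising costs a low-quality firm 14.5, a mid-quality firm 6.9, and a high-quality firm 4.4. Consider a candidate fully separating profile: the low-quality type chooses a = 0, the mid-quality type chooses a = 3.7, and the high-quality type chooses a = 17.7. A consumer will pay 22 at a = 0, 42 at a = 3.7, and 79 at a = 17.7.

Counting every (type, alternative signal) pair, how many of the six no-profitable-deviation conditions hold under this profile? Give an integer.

Mid-quality (own payoff 42 − 6.9×3.7 = 16.47): to a=0 gives 22 → profitable ✗; to a=17.7 gives 79 − 6.9×17.7 = -43.13 → no gain ✓.
High-quality (own payoff 79 − 4.4×17.7 = 1.12): to a=0 gives 22 → profitable ✗; to a=3.7 gives 42 − 4.4×3.7 = 25.72 → profitable ✗.
Low-quality (own payoff 22): to a=3.7 gives 42 − 14.5×3.7 = -11.65 → no gain ✓; to a=17.7 gives 79 − 14.5×17.7 = -177.65 → no gain ✓.
3 of the 6 constraints hold; not an equilibrium.

3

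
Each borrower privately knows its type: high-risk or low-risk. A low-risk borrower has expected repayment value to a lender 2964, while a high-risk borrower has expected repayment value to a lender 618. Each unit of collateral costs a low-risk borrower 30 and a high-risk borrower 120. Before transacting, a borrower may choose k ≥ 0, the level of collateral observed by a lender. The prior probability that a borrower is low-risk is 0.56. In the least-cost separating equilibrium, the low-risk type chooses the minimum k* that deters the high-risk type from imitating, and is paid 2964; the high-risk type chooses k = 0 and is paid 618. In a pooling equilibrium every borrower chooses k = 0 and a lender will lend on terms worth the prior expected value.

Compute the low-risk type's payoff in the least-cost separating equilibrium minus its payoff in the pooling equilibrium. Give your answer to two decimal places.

Least-cost separating signal: k* solves 618 = 2964 − 120·k*, so k* = (2964 − 618)/120 = 19.55.
Low-risk type's separating payoff: 2964 − 30 × k* = 2964 − 30 × (2964 − 618)/120 = 2964 − 70380/120 = 2377.5.
Pooling payoff: 0.56 × 2964 + 0.44 × 618 = 1931.76.
Difference: 2377.5 − 1931.76 = 445.74.
The low-risk type prefers to separate.

445.74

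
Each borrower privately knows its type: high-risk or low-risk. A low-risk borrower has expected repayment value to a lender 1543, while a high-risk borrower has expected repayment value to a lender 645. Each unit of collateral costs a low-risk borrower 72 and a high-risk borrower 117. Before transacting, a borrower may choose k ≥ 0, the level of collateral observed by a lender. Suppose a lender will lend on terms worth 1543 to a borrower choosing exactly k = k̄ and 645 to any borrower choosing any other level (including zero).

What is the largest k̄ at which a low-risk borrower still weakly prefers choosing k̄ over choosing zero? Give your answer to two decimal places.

Choosing k̄ yields the low-risk type 1543 − 72·k̄; choosing zero yields 645.
The low-risk type is indifferent at 1543 − 72·k̄ = 645, i.e. k̄ = (1543 − 645) / 72 ≈ 12.47.
For any k̄ above 12.47 the low-risk type would rather pool at zero, so separation collapses.

12.47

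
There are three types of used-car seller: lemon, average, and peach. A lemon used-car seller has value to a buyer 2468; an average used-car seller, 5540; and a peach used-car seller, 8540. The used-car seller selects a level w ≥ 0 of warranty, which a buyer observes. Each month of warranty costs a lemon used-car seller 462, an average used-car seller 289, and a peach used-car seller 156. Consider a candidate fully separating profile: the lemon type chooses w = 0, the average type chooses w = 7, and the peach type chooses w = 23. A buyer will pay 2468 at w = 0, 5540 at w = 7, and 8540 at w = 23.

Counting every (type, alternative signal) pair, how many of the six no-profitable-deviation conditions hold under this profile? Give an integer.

6

Lemon (own payoff 2468): to w=7 gives 5540 − 462×7 = 2306 → no gain ✓; to w=23 gives 8540 − 462×23 = -2086 → no gain ✓.
Average (own payoff 5540 − 289×7 = 3517): to w=0 gives 2468 → no gain ✓; to w=23 gives 8540 − 289×23 = 1893 → no gain ✓.
Peach (own payoff 8540 − 156×23 = 4952): to w=0 gives 2468 → no gain ✓; to w=7 gives 5540 − 156×7 = 4448 → no gain ✓.
6 of the 6 constraints hold; this profile is a separating equilibrium.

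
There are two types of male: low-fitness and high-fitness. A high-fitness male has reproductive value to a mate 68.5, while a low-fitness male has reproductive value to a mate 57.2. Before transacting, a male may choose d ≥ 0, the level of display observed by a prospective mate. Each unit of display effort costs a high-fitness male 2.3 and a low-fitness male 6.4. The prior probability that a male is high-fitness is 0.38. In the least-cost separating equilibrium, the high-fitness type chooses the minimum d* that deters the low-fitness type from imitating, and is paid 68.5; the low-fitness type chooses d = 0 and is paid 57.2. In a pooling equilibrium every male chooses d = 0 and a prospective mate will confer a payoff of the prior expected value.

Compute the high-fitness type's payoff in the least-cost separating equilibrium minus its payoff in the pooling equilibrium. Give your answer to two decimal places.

2.95

Least-cost separating signal: d* solves 57.2 = 68.5 − 6.4·d*, so d* = (68.5 − 57.2)/6.4 ≈ 1.7656.
High-fitness type's separating payoff: 68.5 − 2.3 × d* = 68.5 − 2.3 × (68.5 − 57.2)/6.4 = 68.5 − 25.99/6.4 ≈ 64.4391.
Pooling payoff: 0.38 × 68.5 + 0.62 × 57.2 = 61.494.
Difference: 64.4391 − 61.494 = 2.9451, i.e. 2.95 to two decimal places.
The high-fitness type prefers to separate.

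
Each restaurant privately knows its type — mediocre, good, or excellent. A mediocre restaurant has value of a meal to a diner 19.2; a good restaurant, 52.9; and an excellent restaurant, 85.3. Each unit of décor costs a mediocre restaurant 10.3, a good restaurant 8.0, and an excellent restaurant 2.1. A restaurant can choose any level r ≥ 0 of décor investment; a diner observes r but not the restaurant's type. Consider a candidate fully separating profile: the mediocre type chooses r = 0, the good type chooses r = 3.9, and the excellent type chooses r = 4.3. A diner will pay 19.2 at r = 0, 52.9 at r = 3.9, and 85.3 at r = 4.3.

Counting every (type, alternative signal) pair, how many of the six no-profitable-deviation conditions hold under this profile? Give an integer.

4

Mediocre (own payoff 19.2): to r=3.9 gives 52.9 − 10.3×3.9 = 12.73 → no gain ✓; to r=4.3 gives 85.3 − 10.3×4.3 = 41.01 → profitable ✗.
Good (own payoff 52.9 − 8.0×3.9 = 21.7): to r=0 gives 19.2 → no gain ✓; to r=4.3 gives 85.3 − 8.0×4.3 = 50.9 → profitable ✗.
Excellent (own payoff 85.3 − 2.1×4.3 = 76.27): to r=0 gives 19.2 → no gain ✓; to r=3.9 gives 52.9 − 2.1×3.9 = 44.71 → no gain ✓.
4 of the 6 constraints hold; not an equilibrium.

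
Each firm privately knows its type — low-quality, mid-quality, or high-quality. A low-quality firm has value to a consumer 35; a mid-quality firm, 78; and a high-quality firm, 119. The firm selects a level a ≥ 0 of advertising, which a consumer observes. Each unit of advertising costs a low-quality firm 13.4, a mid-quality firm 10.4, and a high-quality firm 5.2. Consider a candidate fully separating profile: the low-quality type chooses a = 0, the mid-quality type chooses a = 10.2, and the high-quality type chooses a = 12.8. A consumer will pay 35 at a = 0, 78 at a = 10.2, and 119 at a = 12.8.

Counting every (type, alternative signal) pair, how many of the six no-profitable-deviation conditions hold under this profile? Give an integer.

4

Low-quality (own payoff 35): to a=10.2 gives 78 − 13.4×10.2 = -58.68 → no gain ✓; to a=12.8 gives 119 − 13.4×12.8 = -52.52 → no gain ✓.
Mid-quality (own payoff 78 − 10.4×10.2 = -28.08): to a=0 gives 35 → profitable ✗; to a=12.8 gives 119 − 10.4×12.8 = -14.12 → profitable ✗.
High-quality (own payoff 119 − 5.2×12.8 = 52.44): to a=0 gives 35 → no gain ✓; to a=10.2 gives 78 − 5.2×10.2 = 24.96 → no gain ✓.
4 of the 6 constraints hold; not an equilibrium.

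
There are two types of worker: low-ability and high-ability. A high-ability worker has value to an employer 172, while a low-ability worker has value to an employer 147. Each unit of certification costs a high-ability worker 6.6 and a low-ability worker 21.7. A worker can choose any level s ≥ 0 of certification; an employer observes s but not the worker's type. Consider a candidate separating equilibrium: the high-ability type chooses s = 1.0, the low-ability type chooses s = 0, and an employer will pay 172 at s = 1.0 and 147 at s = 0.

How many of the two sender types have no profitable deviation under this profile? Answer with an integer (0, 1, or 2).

High-ability type: signal → 172 − 6.6 × 1.0 = 165.4; deviate to 0 → 147. IC holds (165.4 ≥ 147).
Low-ability type: stay at 0 → 147; mimic → 172 − 21.7 × 1.0 = 150.3. IC fails (147 < 150.3).
1 of 2 constraints hold, so this profile is not an equilibrium.

1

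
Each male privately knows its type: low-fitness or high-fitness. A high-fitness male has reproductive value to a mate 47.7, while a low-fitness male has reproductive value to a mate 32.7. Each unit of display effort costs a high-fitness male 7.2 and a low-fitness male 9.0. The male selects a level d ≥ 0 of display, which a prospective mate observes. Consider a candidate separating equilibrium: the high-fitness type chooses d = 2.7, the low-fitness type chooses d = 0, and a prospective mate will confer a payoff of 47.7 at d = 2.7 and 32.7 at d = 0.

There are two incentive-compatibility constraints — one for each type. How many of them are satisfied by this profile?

1

Low-fitness type: stay at 0 → 32.7; mimic → 47.7 − 9.0 × 2.7 = 23.4. IC holds (32.7 ≥ 23.4).
High-fitness type: signal → 47.7 − 7.2 × 2.7 = 28.26; deviate to 0 → 32.7. IC fails (28.26 < 32.7).
1 of 2 constraints hold, so this profile is not an equilibrium.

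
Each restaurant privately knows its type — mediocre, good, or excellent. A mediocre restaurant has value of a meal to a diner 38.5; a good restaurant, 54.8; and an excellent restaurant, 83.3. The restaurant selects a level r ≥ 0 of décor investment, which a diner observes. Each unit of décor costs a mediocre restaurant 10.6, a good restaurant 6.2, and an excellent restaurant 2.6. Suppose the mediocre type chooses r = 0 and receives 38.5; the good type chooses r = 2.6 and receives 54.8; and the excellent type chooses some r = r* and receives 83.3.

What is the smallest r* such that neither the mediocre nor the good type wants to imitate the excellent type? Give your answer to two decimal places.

7.20

Good type (on-path payoff 54.8 − 6.2×2.6 = 38.68) won't mimic when 38.68 ≥ 83.3 − 6.2·r*, i.e. r* ≥ 7.20.
Mediocre type (on-path payoff 38.5) won't mimic when 38.5 ≥ 83.3 − 10.6·r*, i.e. r* ≥ 4.23.
Both must hold, so r* = max(4.23, 7.20) = 7.20. The good type's constraint binds.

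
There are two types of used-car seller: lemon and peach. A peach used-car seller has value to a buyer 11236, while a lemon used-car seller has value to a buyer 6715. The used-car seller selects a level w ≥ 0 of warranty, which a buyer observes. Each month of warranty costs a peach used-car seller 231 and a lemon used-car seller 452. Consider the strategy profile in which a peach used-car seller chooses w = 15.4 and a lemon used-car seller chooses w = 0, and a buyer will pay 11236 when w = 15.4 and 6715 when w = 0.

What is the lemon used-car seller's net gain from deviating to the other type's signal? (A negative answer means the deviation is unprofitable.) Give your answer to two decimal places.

Playing w = 0 the lemon used-car seller receives 6715.
Deviating to w = 15.4 brings payment 11236 at cost 452 × 15.4 = 6960.8, netting 4275.2.
Gain from deviating: 4275.2 − 6715 = -2439.80.
The gain is negative, so the lemon type's incentive-compatibility constraint is satisfied.

-2439.80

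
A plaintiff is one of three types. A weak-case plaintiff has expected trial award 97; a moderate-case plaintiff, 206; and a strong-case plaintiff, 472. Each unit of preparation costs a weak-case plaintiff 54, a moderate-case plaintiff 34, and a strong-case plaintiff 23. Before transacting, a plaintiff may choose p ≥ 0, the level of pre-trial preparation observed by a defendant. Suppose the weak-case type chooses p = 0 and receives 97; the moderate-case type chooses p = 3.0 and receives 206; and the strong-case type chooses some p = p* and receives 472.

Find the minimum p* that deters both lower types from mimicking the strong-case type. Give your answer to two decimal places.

Weak-case type (on-path payoff 97) won't mimic when 97 ≥ 472 − 54·p*, i.e. p* ≥ 6.94.
Moderate-case type (on-path payoff 206 − 34×3.0 = 104) won't mimic when 104 ≥ 472 − 34·p*, i.e. p* ≥ 10.82.
Both must hold, so p* = max(6.94, 10.82) = 10.82. The moderate-case type's constraint binds.

10.82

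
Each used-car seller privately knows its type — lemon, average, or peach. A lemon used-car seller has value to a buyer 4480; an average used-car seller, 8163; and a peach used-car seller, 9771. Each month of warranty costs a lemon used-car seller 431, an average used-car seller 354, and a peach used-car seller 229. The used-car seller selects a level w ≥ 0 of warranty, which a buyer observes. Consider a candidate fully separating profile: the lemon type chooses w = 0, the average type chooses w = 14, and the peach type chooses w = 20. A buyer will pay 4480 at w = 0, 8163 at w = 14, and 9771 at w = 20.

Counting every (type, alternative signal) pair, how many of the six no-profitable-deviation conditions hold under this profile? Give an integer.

5

Average (own payoff 8163 − 354×14 = 3207): to w=0 gives 4480 → profitable ✗; to w=20 gives 9771 − 354×20 = 2691 → no gain ✓.
Peach (own payoff 9771 − 229×20 = 5191): to w=0 gives 4480 → no gain ✓; to w=14 gives 8163 − 229×14 = 4957 → no gain ✓.
Lemon (own payoff 4480): to w=14 gives 8163 − 431×14 = 2129 → no gain ✓; to w=20 gives 9771 − 431×20 = 1151 → no gain ✓.
5 of the 6 constraints hold; not an equilibrium.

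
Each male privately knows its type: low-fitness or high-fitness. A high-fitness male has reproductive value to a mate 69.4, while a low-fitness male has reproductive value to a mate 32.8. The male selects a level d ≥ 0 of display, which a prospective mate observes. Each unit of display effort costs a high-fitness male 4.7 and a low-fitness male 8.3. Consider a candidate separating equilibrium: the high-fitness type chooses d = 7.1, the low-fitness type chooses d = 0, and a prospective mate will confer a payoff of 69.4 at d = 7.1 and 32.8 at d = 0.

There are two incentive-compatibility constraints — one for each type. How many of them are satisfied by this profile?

High-fitness type: signal → 69.4 − 4.7 × 7.1 = 36.03; deviate to 0 → 32.8. IC holds (36.03 ≥ 32.8).
Low-fitness type: stay at 0 → 32.8; mimic → 69.4 − 8.3 × 7.1 = 10.47. IC holds (32.8 ≥ 10.47).
2 of 2 constraints hold, so this is a separating equilibrium.

2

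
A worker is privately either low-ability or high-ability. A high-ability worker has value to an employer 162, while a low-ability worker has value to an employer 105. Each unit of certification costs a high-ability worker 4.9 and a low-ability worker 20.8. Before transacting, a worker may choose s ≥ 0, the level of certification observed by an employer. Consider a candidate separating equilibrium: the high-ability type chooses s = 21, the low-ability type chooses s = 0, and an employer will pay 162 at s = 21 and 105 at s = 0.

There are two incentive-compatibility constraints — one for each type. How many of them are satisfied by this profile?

High-ability type: signal → 162 − 4.9 × 21 = 59.1; deviate to 0 → 105. IC fails (59.1 < 105).
Low-ability type: stay at 0 → 105; mimic → 162 − 20.8 × 21 = -274.8. IC holds (105 ≥ -274.8).
1 of 2 constraints hold, so this profile is not an equilibrium.

1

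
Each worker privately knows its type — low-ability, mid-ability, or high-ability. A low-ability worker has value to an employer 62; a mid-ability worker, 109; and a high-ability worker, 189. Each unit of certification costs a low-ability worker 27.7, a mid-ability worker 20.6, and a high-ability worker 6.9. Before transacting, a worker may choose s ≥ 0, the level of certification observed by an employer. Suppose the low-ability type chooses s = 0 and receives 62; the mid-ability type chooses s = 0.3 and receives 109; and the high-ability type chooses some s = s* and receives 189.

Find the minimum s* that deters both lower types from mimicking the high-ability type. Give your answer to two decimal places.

Mid-ability type (on-path payoff 109 − 20.6×0.3 = 102.82) won't mimic when 102.82 ≥ 189 − 20.6·s*, i.e. s* ≥ 4.18.
Low-ability type (on-path payoff 62) won't mimic when 62 ≥ 189 − 27.7·s*, i.e. s* ≥ 4.58.
Both must hold, so s* = max(4.58, 4.18) = 4.58. The low-ability type's constraint binds.

4.58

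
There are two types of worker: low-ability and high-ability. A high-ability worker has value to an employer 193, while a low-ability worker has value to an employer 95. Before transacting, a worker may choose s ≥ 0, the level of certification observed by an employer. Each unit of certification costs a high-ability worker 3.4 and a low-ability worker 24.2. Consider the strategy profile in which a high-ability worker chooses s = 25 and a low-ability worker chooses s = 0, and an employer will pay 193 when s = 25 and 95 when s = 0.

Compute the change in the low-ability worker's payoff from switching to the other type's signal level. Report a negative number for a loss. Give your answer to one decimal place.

Playing s = 0 the low-ability worker receives 95.
Deviating to s = 25 brings payment 193 at cost 24.2 × 25 = 605, netting -412.
Gain from deviating: -412 − 95 = -507.0.
The gain is negative, so the low-ability type's incentive-compatibility constraint is satisfied.

-507.0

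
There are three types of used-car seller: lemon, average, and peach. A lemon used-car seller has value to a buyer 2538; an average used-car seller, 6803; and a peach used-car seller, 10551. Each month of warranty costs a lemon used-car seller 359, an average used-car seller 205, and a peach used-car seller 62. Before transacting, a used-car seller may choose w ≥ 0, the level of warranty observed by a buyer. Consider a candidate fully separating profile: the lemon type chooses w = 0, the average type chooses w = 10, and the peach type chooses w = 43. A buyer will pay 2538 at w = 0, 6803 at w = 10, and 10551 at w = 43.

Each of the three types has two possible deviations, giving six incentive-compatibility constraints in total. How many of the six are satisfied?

Lemon (own payoff 2538): to w=10 gives 6803 − 359×10 = 3213 → profitable ✗; to w=43 gives 10551 − 359×43 = -4886 → no gain ✓.
Peach (own payoff 10551 − 62×43 = 7885): to w=0 gives 2538 → no gain ✓; to w=10 gives 6803 − 62×10 = 6183 → no gain ✓.
Average (own payoff 6803 − 205×10 = 4753): to w=0 gives 2538 → no gain ✓; to w=43 gives 10551 − 205×43 = 1736 → no gain ✓.
5 of the 6 constraints hold; not an equilibrium.

5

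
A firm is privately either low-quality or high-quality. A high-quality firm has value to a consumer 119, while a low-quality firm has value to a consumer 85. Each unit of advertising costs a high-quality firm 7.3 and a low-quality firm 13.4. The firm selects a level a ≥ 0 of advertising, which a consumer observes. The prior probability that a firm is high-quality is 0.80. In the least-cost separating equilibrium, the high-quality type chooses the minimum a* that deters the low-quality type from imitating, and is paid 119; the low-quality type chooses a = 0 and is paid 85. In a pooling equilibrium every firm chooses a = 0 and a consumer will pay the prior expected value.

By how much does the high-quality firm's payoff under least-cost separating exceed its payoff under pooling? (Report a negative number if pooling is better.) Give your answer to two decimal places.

-11.72

Least-cost separating signal: a* solves 85 = 119 − 13.4·a*, so a* = (119 − 85)/13.4 ≈ 2.5373.
High-quality type's separating payoff: 119 − 7.3 × a* = 119 − 7.3 × (119 − 85)/13.4 = 119 − 248.2/13.4 ≈ 100.4776.
Pooling payoff: 0.80 × 119 + 0.20 × 85 = 112.2.
Difference: 100.4776 − 112.2 = -11.7224, i.e. -11.72 to two decimal places.
The high-quality type would prefer the pooling outcome.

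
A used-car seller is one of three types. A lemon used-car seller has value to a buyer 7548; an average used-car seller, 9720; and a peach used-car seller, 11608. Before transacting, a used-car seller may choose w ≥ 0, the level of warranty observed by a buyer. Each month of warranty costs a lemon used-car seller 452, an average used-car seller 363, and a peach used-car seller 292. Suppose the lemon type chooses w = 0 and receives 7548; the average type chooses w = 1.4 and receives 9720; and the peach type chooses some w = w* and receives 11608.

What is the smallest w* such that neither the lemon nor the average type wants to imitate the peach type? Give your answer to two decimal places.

Lemon type (on-path payoff 7548) won't mimic when 7548 ≥ 11608 − 452·w*, i.e. w* ≥ 8.98.
Average type (on-path payoff 9720 − 363×1.4 = 9211.8) won't mimic when 9211.8 ≥ 11608 − 363·w*, i.e. w* ≥ 6.60.
Both must hold, so w* = max(8.98, 6.60) = 8.98. The lemon type's constraint binds.

8.98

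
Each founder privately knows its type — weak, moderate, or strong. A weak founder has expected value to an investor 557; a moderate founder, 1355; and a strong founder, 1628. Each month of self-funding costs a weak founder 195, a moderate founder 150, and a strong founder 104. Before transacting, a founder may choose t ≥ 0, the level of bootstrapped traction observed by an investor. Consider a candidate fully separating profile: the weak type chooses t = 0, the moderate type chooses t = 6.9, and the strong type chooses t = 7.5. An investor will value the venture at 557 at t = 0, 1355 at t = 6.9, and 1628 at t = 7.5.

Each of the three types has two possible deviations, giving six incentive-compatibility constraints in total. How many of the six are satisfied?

Strong (own payoff 1628 − 104×7.5 = 848): to t=0 gives 557 → no gain ✓; to t=6.9 gives 1355 − 104×6.9 = 637.4 → no gain ✓.
Moderate (own payoff 1355 − 150×6.9 = 320): to t=0 gives 557 → profitable ✗; to t=7.5 gives 1628 − 150×7.5 = 503 → profitable ✗.
Weak (own payoff 557): to t=6.9 gives 1355 − 195×6.9 = 9.5 → no gain ✓; to t=7.5 gives 1628 − 195×7.5 = 165.5 → no gain ✓.
4 of the 6 constraints hold; not an equilibrium.

4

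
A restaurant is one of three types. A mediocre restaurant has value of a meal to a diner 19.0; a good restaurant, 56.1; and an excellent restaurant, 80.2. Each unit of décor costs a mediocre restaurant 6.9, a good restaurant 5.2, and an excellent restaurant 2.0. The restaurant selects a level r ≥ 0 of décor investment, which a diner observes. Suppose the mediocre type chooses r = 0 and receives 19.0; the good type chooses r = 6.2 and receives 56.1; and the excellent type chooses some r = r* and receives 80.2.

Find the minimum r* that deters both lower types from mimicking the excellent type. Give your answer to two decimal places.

10.83

Good type (on-path payoff 56.1 − 5.2×6.2 = 23.86) won't mimic when 23.86 ≥ 80.2 − 5.2·r*, i.e. r* ≥ 10.83.
Mediocre type (on-path payoff 19.0) won't mimic when 19.0 ≥ 80.2 − 6.9·r*, i.e. r* ≥ 8.87.
Both must hold, so r* = max(8.87, 10.83) = 10.83. The good type's constraint binds.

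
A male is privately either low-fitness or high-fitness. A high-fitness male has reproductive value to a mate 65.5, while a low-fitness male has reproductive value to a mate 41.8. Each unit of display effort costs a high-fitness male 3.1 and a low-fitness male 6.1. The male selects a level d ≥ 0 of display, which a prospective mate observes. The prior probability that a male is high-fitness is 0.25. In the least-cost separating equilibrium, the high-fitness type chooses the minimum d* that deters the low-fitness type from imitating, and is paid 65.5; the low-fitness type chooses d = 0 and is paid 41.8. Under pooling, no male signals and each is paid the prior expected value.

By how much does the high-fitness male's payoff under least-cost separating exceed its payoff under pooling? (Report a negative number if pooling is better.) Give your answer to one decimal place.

Least-cost separating signal: d* solves 41.8 = 65.5 − 6.1·d*, so d* = (65.5 − 41.8)/6.1 ≈ 3.8852.
High-fitness type's separating payoff: 65.5 − 3.1 × d* = 65.5 − 3.1 × (65.5 − 41.8)/6.1 = 65.5 − 73.47/6.1 ≈ 53.456.
Pooling payoff: 0.25 × 65.5 + 0.75 × 41.8 = 47.725.
Difference: 53.456 − 47.725 = 5.731, i.e. 5.7 to one decimal place.
The high-fitness type prefers to separate.

5.7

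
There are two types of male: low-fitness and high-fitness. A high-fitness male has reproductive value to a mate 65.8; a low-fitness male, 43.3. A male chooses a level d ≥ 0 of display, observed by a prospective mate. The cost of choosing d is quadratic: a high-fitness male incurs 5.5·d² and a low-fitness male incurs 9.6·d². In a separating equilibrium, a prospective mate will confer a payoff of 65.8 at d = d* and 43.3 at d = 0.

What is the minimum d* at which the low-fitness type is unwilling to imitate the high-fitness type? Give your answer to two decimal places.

1.53

The low-fitness type at d = 0 receives 43.3; imitating at d* yields 65.8 − 9.6·d*².
Indifference: 43.3 = 65.8 − 9.6·d*², so d*² = (65.8 − 43.3) / 9.6 ≈ 2.3438.
d* = √2.3438 ≈ 1.53.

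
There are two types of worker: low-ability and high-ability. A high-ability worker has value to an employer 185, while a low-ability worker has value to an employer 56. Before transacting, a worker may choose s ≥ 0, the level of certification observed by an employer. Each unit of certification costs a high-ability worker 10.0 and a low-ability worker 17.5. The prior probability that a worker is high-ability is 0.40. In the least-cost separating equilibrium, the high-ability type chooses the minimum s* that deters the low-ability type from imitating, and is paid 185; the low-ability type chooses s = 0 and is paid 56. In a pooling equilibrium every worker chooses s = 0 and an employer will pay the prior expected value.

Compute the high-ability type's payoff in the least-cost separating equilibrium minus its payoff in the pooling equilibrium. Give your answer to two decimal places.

Least-cost separating signal: s* solves 56 = 185 − 17.5·s*, so s* = (185 − 56)/17.5 ≈ 7.3714.
High-ability type's separating payoff: 185 − 10.0 × s* = 185 − 10.0 × (185 − 56)/17.5 = 185 − 1290/17.5 ≈ 111.2857.
Pooling payoff: 0.40 × 185 + 0.60 × 56 = 107.6.
Difference: 111.2857 − 107.6 = 3.6857, i.e. 3.69 to two decimal places.
The high-ability type prefers to separate.

3.69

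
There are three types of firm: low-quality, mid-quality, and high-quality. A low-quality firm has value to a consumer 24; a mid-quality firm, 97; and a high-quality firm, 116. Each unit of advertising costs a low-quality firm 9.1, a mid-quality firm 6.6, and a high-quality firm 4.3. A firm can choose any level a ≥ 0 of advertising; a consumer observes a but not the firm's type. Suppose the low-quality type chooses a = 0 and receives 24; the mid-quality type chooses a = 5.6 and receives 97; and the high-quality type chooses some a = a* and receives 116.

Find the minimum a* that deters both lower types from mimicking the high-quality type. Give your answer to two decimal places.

Low-quality type (on-path payoff 24) won't mimic when 24 ≥ 116 − 9.1·a*, i.e. a* ≥ 10.11.
Mid-quality type (on-path payoff 97 − 6.6×5.6 = 60.04) won't mimic when 60.04 ≥ 116 − 6.6·a*, i.e. a* ≥ 8.48.
Both must hold, so a* = max(10.11, 8.48) = 10.11. The low-quality type's constraint binds.

10.11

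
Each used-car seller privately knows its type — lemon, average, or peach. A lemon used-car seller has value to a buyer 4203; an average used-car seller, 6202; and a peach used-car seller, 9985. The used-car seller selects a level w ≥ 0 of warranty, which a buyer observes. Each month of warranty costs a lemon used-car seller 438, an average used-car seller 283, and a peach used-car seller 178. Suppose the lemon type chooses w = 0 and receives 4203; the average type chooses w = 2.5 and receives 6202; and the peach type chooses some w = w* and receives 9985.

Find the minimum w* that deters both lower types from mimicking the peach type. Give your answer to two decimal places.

15.87

Average type (on-path payoff 6202 − 283×2.5 = 5494.5) won't mimic when 5494.5 ≥ 9985 − 283·w*, i.e. w* ≥ 15.87.
Lemon type (on-path payoff 4203) won't mimic when 4203 ≥ 9985 − 438·w*, i.e. w* ≥ 13.20.
Both must hold, so w* = max(13.20, 15.87) = 15.87. The average type's constraint binds.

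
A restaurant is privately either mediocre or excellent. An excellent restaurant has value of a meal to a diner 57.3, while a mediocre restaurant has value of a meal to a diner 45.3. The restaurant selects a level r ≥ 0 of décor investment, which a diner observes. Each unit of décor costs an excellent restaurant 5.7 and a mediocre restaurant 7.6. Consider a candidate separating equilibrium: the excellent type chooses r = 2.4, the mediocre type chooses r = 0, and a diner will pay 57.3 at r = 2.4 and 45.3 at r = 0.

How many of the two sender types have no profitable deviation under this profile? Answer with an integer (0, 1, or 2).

1

Mediocre type: stay at 0 → 45.3; mimic → 57.3 − 7.6 × 2.4 = 39.06. IC holds (45.3 ≥ 39.06).
Excellent type: signal → 57.3 − 5.7 × 2.4 = 43.62; deviate to 0 → 45.3. IC fails (43.62 < 45.3).
1 of 2 constraints hold, so this profile is not an equilibrium.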